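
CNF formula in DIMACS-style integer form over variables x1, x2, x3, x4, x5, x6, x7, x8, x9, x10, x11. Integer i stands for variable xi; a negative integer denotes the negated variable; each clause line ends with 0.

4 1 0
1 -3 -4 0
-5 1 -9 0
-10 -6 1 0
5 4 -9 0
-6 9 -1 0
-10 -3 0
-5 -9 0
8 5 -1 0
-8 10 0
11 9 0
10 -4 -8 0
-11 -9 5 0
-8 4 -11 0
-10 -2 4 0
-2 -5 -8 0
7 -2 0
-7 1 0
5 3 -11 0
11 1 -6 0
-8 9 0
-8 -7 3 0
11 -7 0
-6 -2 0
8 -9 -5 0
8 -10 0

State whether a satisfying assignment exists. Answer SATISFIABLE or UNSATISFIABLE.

x2 occurs only negated in the remaining clauses — set x2 = False.
Pure literal: x6 appears only negated; assign x6 = False.
Set x1 = True and propagate.
For the remaining variables, x3 = True, x4 = False, x5 = True, x7 = False, x8 = False, x9 = False, x10 = False, x11 = True works.
So x1 = True, x2 = False, x3 = True, x4 = False, x5 = True, x6 = False, x7 = False, x8 = False, x9 = False, x10 = False, x11 = True is a satisfying assignment.

SATISFIABLE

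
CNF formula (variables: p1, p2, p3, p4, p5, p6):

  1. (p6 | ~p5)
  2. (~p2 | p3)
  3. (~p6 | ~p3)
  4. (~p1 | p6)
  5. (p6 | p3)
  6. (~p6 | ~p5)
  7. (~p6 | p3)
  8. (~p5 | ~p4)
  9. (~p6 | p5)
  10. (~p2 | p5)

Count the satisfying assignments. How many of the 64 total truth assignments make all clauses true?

2

Satisfying assignments:
  p1=0 p2=0 p3=1 p4=0 p5=0 p6=0
  p1=0 p2=0 p3=1 p4=1 p5=0 p6=0
Count: 2.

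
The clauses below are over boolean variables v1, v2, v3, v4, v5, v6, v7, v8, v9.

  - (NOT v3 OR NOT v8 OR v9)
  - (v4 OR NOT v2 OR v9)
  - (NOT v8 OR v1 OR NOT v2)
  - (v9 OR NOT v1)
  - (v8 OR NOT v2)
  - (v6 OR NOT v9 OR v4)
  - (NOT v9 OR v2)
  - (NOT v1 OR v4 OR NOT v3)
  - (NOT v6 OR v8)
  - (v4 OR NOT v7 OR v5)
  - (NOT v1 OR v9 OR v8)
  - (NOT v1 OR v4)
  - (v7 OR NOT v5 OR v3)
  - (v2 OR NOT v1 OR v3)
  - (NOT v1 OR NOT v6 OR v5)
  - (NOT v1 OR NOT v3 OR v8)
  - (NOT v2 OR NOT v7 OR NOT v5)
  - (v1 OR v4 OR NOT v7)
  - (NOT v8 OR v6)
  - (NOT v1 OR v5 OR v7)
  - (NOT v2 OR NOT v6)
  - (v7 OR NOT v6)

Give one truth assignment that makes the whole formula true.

v1=False  v2=False  v3=False  v4=True  v5=False  v6=False  v7=True  v8=False  v9=False

Pure literal: v4 appears only positively; assign v4 = True.
Branch on v1: take v1 = False.
Try v2 = False.
  then v9 is forced to False.
Branch on v3: take v3 = False.
The remaining clauses are satisfied by v5 = False, v6 = False, v7 = True, v8 = False.
Every clause has at least one true literal under this assignment.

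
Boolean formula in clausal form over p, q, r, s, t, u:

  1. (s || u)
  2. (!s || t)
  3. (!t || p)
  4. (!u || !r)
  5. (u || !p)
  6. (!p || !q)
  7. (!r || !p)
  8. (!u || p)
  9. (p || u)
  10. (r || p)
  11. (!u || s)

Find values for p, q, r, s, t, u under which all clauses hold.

Pure literal: q appears only negated; assign q = False.
Branch on p: take p = True.
  then u is forced to True.
  then r is forced to False.
  then s is forced to True.
  then t is forced to True.
Every clause has at least one true literal under this assignment.
Check each clause:
  1. (s || u) — s is true.
  2. (!s || t) — t is true.
  3. (!t || p) — p is true.
  4. (!u || !r) — !r is true.
  5. (u || !p) — u is true.
  6. (!q || !p) — !q is true.
  7. (!p || !r) — !r is true.
  8. (!u || p) — p is true.
  9. (p || u) — p is true.
  10. (r || p) — p is true.
  11. (s || !u) — s is true.

p=T, q=F, r=F, s=T, t=T, u=T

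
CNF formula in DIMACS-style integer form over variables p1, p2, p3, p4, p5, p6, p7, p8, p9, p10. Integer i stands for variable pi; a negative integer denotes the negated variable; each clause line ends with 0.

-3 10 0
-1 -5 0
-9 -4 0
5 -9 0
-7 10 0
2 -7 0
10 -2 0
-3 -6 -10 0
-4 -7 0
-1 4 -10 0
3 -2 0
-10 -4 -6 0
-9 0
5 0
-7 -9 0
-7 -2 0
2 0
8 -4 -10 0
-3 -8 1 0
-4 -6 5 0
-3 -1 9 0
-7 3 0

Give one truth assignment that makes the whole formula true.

The clause (~p9) is unit: p9 must be False.
Unit propagation: (p5) forces p5 = True.
Unit propagation: (~p1) forces p1 = False.
The clause (p2) is unit: p2 must be True.
Unit propagation: (p10) forces p10 = True.
Unit propagation: (p3) forces p3 = True.
The clause (~p6) is unit: p6 must be False.
(~p7) is a unit clause, so p7 = False.
The clause (~p8) is unit: p8 must be False.
(~p4) is a unit clause, so p4 = False.
Every clause has at least one true literal under this assignment.
Check each clause:
  1. (p10 \/ ~p3) — p10 is true.
  2. (~p1 \/ ~p5) — ~p1 is true.
  3. (~p9 \/ ~p4) — ~p4 is true.
  4. (p5 \/ ~p9) — p5 is true.
  5. (p10 \/ ~p7) — ~p7 is true.
  6. (p2 \/ ~p7) — ~p7 is true.
  7. (p10 \/ ~p2) — p10 is true.
  8. (~p10 \/ ~p3 \/ ~p6) — ~p6 is true.
  9. (~p4 \/ ~p7) — ~p7 is true.
  10. (~p10 \/ ~p1 \/ p4) — ~p1 is true.
  11. (~p2 \/ p3) — p3 is true.
  12. (~p10 \/ ~p6 \/ ~p4) — ~p6 is true.
  13. (~p9) — ~p9 is true.
  14. (p5) — p5 is true.
  15. (~p9 \/ ~p7) — ~p7 is true.
  16. (~p7 \/ ~p2) — ~p7 is true.
  17. (p2) — p2 is true.
  18. (p8 \/ ~p10 \/ ~p4) — ~p4 is true.
  19. (p1 \/ ~p8 \/ ~p3) — ~p8 is true.
  20. (~p6 \/ p5 \/ ~p4) — ~p6 is true.
  21. (p9 \/ ~p1 \/ ~p3) — ~p1 is true.
  22. (~p7 \/ p3) — ~p7 is true.

p1 = F, p2 = T, p3 = T, p4 = F, p5 = T, p6 = F, p7 = F, p8 = F, p9 = F, p10 = T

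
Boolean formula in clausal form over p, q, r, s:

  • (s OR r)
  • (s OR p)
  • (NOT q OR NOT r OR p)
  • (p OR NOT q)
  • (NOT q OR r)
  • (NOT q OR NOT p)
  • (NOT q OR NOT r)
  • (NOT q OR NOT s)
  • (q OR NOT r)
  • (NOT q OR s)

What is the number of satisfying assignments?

2

The models are:
  p=0 q=0 r=0 s=1
  p=1 q=0 r=0 s=1
Count: 2.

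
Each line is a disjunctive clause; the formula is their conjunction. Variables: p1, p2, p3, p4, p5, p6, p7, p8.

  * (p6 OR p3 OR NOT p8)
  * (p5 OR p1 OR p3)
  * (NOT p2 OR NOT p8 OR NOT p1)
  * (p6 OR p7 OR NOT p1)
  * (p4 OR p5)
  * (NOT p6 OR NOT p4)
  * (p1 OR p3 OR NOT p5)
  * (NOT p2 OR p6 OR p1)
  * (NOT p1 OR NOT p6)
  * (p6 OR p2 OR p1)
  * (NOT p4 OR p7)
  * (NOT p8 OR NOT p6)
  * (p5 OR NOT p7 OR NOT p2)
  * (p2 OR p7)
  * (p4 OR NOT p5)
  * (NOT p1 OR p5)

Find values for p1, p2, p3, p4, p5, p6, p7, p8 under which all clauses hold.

p1=1  p2=0  p3=1  p4=1  p5=1  p6=0  p7=1  p8=1

Pure literal: p3 appears only positively; assign p3 = True.
Branch on p1: take p1 = True.
  then p6 is forced to False.
  then p7 is forced to True.
  then p5 is forced to True.
  then p4 is forced to True.
The remaining clauses are satisfied by p2 = False, p8 = True.
Every clause has at least one true literal under this assignment.
Check each clause:
  1. (p6 OR p3 OR NOT p8) — p3 is true.
  2. (p3 OR p5 OR p1) — p1 is true.
  3. (NOT p2 OR NOT p1 OR NOT p8) — NOT p2 is true.
  4. (p6 OR p7 OR NOT p1) — p7 is true.
  5. (p5 OR p4) — p4 is true.
  6. (NOT p4 OR NOT p6) — NOT p6 is true.
  7. (NOT p5 OR p1 OR p3) — p3 is true.
  8. (p1 OR p6 OR NOT p2) — p1 is true.
  9. (NOT p6 OR NOT p1) — NOT p6 is true.
  10. (p6 OR p2 OR p1) — p1 is true.
  11. (NOT p4 OR p7) — p7 is true.
  12. (NOT p6 OR NOT p8) — NOT p6 is true.
  13. (p5 OR NOT p7 OR NOT p2) — p5 is true.
  14. (p2 OR p7) — p7 is true.
  15. (NOT p5 OR p4) — p4 is true.
  16. (p5 OR NOT p1) — p5 is true.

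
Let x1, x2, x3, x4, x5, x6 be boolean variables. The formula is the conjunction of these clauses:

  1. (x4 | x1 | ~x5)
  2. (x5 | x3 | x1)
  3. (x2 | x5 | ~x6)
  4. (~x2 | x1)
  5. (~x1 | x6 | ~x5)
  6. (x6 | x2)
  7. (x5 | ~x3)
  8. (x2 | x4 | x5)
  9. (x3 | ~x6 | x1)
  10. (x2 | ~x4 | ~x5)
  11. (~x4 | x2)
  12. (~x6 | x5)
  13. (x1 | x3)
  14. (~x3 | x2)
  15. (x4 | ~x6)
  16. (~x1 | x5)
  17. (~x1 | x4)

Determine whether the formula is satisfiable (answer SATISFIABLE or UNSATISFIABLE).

Try x1 = True.
  then x5 is forced to True.
  then x6 is forced to True.
  then x4 is forced to True.
  then x2 is forced to True.
x3 is now unconstrained; take x3 = True.
So x1=True, x2=True, x3=True, x4=True, x5=True, x6=True is a satisfying assignment.

SATISFIABLE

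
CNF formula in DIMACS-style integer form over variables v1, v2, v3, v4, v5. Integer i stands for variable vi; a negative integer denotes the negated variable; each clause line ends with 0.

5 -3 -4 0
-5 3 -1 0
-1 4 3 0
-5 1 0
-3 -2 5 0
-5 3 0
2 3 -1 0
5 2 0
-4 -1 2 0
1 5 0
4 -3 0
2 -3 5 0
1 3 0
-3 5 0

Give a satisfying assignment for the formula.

v1=True  v2=True  v3=True  v4=True  v5=True

Check each clause:
  1. (¬v4 ∨ ¬v3 ∨ v5) — v5 is true.
  2. (v3 ∨ ¬v1 ∨ ¬v5) — v3 is true.
  3. (¬v1 ∨ v3 ∨ v4) — v3 is true.
  4. (¬v5 ∨ v1) — v1 is true.
  5. (v5 ∨ ¬v3 ∨ ¬v2) — v5 is true.
  6. (¬v5 ∨ v3) — v3 is true.
  7. (¬v1 ∨ v2 ∨ v3) — v2 is true.
  8. (v2 ∨ v5) — v2 is true.
  9. (v2 ∨ ¬v4 ∨ ¬v1) — v2 is true.
  10. (v5 ∨ v1) — v1 is true.
  11. (¬v3 ∨ v4) — v4 is true.
  12. (¬v3 ∨ v5 ∨ v2) — v2 is true.
  13. (v1 ∨ v3) — v1 is true.
  14. (v5 ∨ ¬v3) — v5 is true.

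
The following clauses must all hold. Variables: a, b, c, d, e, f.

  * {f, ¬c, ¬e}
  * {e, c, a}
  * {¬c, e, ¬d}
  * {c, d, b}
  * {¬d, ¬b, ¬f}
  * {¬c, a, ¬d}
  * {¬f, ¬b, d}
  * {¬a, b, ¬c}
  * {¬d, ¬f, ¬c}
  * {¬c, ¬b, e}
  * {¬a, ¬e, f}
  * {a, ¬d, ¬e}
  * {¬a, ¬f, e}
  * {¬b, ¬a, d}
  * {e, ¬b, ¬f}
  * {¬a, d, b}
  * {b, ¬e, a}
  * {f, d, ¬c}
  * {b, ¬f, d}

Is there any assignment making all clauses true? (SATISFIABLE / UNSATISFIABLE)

Set a = False and propagate.
For the remaining variables, b = True, c = False, d = False, e = True, f = False works.
Every clause has at least one true literal under this assignment.
So a=False, b=True, c=False, d=False, e=True, f=False is a satisfying assignment.

SATISFIABLE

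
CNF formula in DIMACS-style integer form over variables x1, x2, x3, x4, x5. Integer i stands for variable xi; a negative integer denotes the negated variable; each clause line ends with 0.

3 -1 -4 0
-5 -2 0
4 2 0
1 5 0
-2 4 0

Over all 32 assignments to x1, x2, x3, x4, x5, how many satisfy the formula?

Satisfying assignments:
  x1=F x2=F x3=F x4=T x5=T
  x1=F x2=F x3=T x4=T x5=T
  x1=T x2=F x3=T x4=T x5=F
  x1=T x2=F x3=T x4=T x5=T
  x1=T x2=T x3=T x4=T x5=F
That's 5 in total.

5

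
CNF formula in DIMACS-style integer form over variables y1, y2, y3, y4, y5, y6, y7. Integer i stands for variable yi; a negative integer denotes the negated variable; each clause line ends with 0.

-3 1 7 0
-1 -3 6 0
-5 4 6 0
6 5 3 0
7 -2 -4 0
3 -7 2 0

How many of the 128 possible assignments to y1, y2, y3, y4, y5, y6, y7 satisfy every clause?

Split on y3, then y6.
  y3=T, y6=T: y5 free; 11 ways for (y1,y2,y4,y7) × 2^1 = 22.
  y3=T, y6=F: y2 free; 3 ways for (y1,y4,y5,y7) × 2^1 = 6.
  y3=F, y6=T: y1, y5 free; 5 ways for (y2,y4,y7) × 2^2 = 20.
  y3=F, y6=F: remaining (y1,y2,y4,y5,y7) ∈ {(F,F,T,T,F); (F,T,T,T,T); (T,F,T,T,F); (T,T,T,T,T)} — 4.
Total: 22 + 6 + 20 + 4 = 52.

52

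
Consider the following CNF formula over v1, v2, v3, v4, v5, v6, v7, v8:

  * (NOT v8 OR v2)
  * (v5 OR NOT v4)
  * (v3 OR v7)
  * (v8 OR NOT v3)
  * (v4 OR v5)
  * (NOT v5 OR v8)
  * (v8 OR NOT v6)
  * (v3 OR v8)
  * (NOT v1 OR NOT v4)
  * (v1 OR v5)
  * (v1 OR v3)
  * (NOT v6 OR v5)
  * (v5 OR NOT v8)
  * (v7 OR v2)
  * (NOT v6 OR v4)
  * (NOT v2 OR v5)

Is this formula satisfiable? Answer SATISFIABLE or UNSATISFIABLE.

v6 occurs only negated in the remaining clauses — set v6 = False.
v7 occurs only positively in the remaining clauses — set v7 = True.
Try v1 = True.
  then v4 is forced to False.
  then v5 is forced to True.
  then v8 is forced to True.
  then v2 is forced to True.
v3 is now unconstrained; take v3 = False.
Every clause has at least one true literal under this assignment.
So v1=1, v2=1, v3=0, v4=0, v5=1, v6=0, v7=1, v8=1 is a satisfying assignment.

SATISFIABLE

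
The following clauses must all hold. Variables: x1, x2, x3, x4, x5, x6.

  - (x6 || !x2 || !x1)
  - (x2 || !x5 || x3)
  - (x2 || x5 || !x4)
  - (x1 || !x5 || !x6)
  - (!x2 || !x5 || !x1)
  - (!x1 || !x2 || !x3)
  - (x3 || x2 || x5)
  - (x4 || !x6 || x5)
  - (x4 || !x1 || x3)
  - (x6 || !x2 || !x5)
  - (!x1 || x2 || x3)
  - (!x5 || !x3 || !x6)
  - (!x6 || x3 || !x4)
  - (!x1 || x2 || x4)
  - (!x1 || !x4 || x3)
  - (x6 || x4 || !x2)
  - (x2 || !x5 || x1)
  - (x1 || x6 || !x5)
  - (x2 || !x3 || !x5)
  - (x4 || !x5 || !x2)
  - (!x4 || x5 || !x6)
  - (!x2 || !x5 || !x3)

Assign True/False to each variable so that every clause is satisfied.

x1=F, x2=T, x3=T, x4=T, x5=F, x6=F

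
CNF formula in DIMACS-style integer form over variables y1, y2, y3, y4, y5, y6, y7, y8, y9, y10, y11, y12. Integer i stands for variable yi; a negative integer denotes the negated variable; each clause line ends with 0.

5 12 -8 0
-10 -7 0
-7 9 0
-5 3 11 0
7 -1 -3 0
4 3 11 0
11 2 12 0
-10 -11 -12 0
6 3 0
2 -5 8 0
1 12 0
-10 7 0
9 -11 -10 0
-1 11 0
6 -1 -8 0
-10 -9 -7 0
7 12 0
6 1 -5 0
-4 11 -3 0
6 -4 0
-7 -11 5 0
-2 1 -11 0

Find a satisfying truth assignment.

y1=False, y2=False, y3=True, y4=False, y5=False, y6=True, y7=False, y8=True, y9=False, y10=False, y11=True, y12=True

Check each clause:
  1. (y5 || y12 || !y8) — y12 is true.
  2. (!y7 || !y10) — !y7 is true.
  3. (!y7 || y9) — !y7 is true.
  4. (y3 || !y5 || y11) — y3 is true.
  5. (!y1 || !y3 || y7) — !y1 is true.
  6. (y4 || y3 || y11) — y11 is true.
  7. (y11 || y12 || y2) — y11 is true.
  8. (!y11 || !y10 || !y12) — !y10 is true.
  9. (y3 || y6) — y3 is true.
  10. (y8 || !y5 || y2) — y8 is true.
  11. (y1 || y12) — y12 is true.
  12. (!y10 || y7) — !y10 is true.
  13. (!y10 || !y11 || y9) — !y10 is true.
  14. (!y1 || y11) — y11 is true.
  15. (y6 || !y1 || !y8) — y6 is true.
  16. (!y9 || !y7 || !y10) — !y7 is true.
  17. (y7 || y12) — y12 is true.
  18. (y1 || y6 || !y5) — !y5 is true.
  19. (y11 || !y4 || !y3) — y11 is true.
  20. (y6 || !y4) — !y4 is true.
  21. (y5 || !y7 || !y11) — !y7 is true.
  22. (y1 || !y2 || !y11) — !y2 is true.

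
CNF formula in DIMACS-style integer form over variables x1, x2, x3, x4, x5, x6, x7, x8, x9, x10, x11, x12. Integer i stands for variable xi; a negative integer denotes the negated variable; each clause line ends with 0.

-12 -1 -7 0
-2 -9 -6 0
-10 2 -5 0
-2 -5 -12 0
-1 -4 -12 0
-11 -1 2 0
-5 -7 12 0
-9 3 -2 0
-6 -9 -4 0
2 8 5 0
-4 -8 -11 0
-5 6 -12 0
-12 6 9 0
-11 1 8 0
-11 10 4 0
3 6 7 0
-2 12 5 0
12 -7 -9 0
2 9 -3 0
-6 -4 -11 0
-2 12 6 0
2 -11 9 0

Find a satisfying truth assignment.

Pure literal: x11 appears only negated; assign x11 = False.
Set x1 = False and propagate.
The remaining clauses are satisfied by x2 = False, x3 = False, x4 = False, x5 = True, x6 = True, x7 = False, x8 = True, x9 = False, x10 = False, x12 = False.
Every clause has at least one true literal under this assignment.
Check each clause:
  1. {¬x1, ¬x12, ¬x7} — ¬x7 is true.
  2. {¬x6, ¬x2, ¬x9} — ¬x2 is true.
  3. {¬x5, x2, ¬x10} — ¬x10 is true.
  4. {¬x5, ¬x12, ¬x2} — ¬x12 is true.
  5. {¬x1, ¬x4, ¬x12} — ¬x4 is true.
  6. {¬x11, x2, ¬x1} — ¬x11 is true.
  7. {¬x7, x12, ¬x5} — ¬x7 is true.
  8. {x3, ¬x9, ¬x2} — ¬x2 is true.
  9. {¬x4, ¬x9, ¬x6} — ¬x4 is true.
  10. {x8, x2, x5} — x8 is true.
  11. {¬x4, ¬x11, ¬x8} — ¬x4 is true.
  12. {x6, ¬x5, ¬x12} — ¬x12 is true.
  13. {x6, x9, ¬x12} — ¬x12 is true.
  14. {x8, x1, ¬x11} — x8 is true.
  15. {x10, x4, ¬x11} — ¬x11 is true.
  16. {x7, x6, x3} — x6 is true.
  17. {x5, ¬x2, x12} — x5 is true.
  18. {x12, ¬x9, ¬x7} — ¬x7 is true.
  19. {x2, x9, ¬x3} — ¬x3 is true.
  20. {¬x6, ¬x4, ¬x11} — ¬x4 is true.
  21. {¬x2, x6, x12} — ¬x2 is true.
  22. {x9, x2, ¬x11} — ¬x11 is true.

x1=False, x2=False, x3=False, x4=False, x5=True, x6=True, x7=False, x8=True, x9=False, x10=False, x11=False, x12=False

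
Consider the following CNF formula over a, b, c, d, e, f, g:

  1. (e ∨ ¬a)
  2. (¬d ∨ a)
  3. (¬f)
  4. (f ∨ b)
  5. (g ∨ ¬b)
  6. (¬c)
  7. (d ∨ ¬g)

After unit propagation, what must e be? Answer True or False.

True

Unit clause (¬f) sets f = False.
(b ∨ f): since f = False, the clause reduces to (b). b = True.
(¬b ∨ g): since b = True, the clause reduces to (g). g = True.
(¬c) is a unit clause: c = False.
(d ∨ ¬g): since g = True, the clause reduces to (d). d = True.
(¬d ∨ a): since d = True, the clause reduces to (a). a = True.
(¬a ∨ e) with a = True leaves only e, so e = True.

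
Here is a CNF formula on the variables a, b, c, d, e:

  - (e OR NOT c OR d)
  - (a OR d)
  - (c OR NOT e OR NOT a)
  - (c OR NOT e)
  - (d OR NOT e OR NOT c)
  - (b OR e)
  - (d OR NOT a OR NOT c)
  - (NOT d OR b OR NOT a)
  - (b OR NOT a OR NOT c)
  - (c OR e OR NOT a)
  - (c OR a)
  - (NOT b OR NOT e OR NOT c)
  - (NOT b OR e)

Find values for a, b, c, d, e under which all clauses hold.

a=F, b=F, c=T, d=T, e=T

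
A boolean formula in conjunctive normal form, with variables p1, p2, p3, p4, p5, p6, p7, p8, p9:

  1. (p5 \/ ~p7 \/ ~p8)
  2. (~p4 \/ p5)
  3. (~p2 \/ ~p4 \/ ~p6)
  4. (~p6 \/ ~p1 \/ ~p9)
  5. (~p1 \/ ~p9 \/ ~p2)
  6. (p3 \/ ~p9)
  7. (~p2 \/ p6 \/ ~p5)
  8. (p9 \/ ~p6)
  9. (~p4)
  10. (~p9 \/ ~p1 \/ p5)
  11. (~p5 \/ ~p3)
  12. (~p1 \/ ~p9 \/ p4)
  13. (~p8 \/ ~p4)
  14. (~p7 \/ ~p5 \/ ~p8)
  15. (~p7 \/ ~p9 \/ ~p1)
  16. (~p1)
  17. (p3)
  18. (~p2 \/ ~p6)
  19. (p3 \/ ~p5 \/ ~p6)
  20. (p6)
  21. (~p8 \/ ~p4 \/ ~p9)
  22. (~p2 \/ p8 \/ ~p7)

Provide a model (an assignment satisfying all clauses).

p1=F  p2=F  p3=T  p4=F  p5=F  p6=T  p7=F  p8=F  p9=T

Unit propagation: (~p4) forces p4 = False.
(~p1) is a unit clause, so p1 = False.
Unit propagation: (p3) forces p3 = True.
(~p5) is a unit clause, so p5 = False.
(p6) is a unit clause, so p6 = True.
Unit propagation: (p9) forces p9 = True.
(~p2) is a unit clause, so p2 = False.
p7 occurs only negated in the remaining clauses — set p7 = False.
p8 occurs only negated in the remaining clauses — set p8 = False.
Every clause has at least one true literal under this assignment.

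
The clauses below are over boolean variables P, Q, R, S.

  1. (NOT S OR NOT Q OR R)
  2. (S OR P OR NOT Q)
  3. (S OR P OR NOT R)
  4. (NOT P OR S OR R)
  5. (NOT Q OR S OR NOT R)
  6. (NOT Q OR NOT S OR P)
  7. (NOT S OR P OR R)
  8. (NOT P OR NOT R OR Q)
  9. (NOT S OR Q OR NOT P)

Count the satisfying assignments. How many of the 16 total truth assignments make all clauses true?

3

The models are:
  P=0 Q=0 R=0 S=0
  P=0 Q=0 R=1 S=1
  P=1 Q=1 R=1 S=1
That's 3 in total.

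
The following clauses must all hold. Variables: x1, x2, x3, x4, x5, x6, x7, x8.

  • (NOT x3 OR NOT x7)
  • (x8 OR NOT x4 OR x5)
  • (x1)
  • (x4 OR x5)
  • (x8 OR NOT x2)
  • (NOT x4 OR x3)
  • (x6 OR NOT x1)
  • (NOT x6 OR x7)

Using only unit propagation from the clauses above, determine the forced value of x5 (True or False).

True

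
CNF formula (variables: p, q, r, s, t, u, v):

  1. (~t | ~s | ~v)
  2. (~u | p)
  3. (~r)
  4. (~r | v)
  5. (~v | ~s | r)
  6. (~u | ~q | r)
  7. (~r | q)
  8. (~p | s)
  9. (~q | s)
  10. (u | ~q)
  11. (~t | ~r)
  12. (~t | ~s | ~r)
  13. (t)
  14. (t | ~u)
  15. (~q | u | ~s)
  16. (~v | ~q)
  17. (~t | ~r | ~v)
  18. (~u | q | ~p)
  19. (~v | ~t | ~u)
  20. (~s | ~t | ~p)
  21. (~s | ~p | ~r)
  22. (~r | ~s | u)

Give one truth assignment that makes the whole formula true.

The clause (~r) is unit: r must be False.
Unit propagation: (t) forces t = True.
Set p = False and propagate.
  then u is forced to False.
  then q is forced to False.
Set s = False and propagate.
v is now unconstrained; take v = True.

p=F, q=F, r=F, s=F, t=T, u=F, v=T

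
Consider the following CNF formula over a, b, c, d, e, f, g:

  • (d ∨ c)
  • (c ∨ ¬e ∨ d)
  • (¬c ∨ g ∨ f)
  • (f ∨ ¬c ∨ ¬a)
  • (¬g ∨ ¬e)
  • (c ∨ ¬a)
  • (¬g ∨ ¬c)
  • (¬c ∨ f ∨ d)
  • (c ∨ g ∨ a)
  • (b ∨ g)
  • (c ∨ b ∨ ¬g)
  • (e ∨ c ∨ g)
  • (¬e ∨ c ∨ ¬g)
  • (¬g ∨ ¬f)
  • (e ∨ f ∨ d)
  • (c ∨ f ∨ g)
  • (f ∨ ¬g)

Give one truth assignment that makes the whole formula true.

b occurs only positively in the remaining clauses — set b = True.
Try a = True.
  then c is forced to True.
  then f is forced to True.
  then g is forced to False.
d, e are now unconstrained; take d = False, e = True.
Every clause has at least one true literal under this assignment.

a=T, b=T, c=T, d=F, e=T, f=T, g=F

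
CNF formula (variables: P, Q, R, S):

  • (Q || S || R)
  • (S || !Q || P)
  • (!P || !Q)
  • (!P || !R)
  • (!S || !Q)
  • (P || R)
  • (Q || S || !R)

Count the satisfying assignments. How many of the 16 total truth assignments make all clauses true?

2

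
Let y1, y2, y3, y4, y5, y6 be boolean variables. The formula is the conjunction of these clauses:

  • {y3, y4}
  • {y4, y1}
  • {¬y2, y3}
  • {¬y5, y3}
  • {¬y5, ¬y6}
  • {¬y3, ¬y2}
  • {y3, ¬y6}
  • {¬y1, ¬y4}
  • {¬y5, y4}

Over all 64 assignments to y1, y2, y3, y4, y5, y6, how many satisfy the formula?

6

Satisfying assignments:
  y1=F y2=F y3=F y4=T y5=F y6=F
  y1=F y2=F y3=T y4=T y5=F y6=F
  y1=F y2=F y3=T y4=T y5=F y6=T
  y1=F y2=F y3=T y4=T y5=T y6=F
  y1=T y2=F y3=T y4=F y5=F y6=F
  y1=T y2=F y3=T y4=F y5=F y6=T
That's 6 in total.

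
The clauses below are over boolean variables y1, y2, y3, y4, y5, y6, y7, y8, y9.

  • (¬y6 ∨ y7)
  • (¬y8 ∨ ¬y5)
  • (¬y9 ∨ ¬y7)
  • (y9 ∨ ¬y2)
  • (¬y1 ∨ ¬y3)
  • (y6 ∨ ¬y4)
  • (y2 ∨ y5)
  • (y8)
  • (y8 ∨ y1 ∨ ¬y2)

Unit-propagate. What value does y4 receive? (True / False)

False

Unit clause (y8) sets y8 = True.
From (¬y5 ∨ ¬y8) and y8 = True: y5 = False.
(y2 ∨ y5) with y5 = False leaves only y2, so y2 = True.
In (y9 ∨ ¬y2), ¬y2 is now false; y9 must hold, so y9 = True.
In (¬y7 ∨ ¬y9), ¬y9 is now false; ¬y7 must hold, so y7 = False.
In (y7 ∨ ¬y6), y7 is now false; ¬y6 must hold, so y6 = False.
From (¬y4 ∨ y6) and y6 = False: y4 = False.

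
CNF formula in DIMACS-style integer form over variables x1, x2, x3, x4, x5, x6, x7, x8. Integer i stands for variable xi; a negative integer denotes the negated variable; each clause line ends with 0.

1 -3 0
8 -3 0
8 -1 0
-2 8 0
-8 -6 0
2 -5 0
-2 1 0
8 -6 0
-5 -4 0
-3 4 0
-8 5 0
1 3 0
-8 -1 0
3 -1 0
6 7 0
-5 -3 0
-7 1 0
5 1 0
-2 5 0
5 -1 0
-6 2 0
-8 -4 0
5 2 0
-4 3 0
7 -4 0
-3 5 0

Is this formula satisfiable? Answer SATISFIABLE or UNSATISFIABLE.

x1 = True:
  propagation gives x8=True; an empty clause results — contradiction.
x1 = False:
  propagation gives x3=False; an empty clause results — contradiction.
Every branch closes, so no satisfying assignment exists.

UNSATISFIABLE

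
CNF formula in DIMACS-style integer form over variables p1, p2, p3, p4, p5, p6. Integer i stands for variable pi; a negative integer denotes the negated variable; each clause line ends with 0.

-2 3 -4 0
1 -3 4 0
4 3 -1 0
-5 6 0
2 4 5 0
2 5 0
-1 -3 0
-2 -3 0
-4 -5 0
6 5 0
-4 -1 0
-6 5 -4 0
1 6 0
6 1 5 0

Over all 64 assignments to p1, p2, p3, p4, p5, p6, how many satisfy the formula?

The models are:
  p1=F p2=F p3=F p4=F p5=T p6=T
  p1=F p2=T p3=F p4=F p5=F p6=T
  p1=F p2=T p3=F p4=F p5=T p6=T
That's 3 in total.

3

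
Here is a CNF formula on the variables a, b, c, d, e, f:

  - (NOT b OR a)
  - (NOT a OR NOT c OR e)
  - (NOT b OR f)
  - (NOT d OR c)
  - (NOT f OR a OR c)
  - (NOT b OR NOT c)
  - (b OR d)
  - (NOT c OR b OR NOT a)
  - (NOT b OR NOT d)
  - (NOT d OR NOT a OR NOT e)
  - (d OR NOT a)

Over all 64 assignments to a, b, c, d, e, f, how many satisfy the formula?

4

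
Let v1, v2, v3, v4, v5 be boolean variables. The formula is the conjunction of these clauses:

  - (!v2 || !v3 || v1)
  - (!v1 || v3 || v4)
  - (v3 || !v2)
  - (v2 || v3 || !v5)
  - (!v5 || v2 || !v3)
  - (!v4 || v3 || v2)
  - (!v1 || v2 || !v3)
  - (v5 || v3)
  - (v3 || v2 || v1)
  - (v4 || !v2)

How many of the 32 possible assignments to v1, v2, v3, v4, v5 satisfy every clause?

Satisfying assignments:
  v1=0 v2=0 v3=1 v4=0 v5=0
  v1=0 v2=0 v3=1 v4=1 v5=0
  v1=1 v2=1 v3=1 v4=1 v5=0
  v1=1 v2=1 v3=1 v4=1 v5=1
Count: 4.

4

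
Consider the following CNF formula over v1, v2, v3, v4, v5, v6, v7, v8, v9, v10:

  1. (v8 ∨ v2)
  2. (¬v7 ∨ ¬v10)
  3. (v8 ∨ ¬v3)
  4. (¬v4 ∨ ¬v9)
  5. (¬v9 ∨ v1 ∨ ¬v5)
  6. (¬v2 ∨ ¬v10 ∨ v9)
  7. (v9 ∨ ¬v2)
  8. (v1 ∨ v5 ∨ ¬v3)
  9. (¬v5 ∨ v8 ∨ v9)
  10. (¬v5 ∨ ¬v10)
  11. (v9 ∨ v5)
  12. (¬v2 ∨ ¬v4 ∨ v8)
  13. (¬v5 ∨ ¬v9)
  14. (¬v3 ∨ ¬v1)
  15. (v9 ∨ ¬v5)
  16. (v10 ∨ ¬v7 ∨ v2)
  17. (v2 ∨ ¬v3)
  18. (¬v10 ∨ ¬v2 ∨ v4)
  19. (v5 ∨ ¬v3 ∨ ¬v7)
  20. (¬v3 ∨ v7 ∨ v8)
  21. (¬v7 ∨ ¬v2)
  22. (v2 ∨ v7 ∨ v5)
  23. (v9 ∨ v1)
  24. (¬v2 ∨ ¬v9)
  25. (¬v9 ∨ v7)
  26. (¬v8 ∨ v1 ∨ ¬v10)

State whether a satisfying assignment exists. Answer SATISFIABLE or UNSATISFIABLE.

v9 = True:
  propagation gives v4=False, v5=False, v2=False, v8=True; an empty clause results — contradiction.
v9 = False:
  propagation gives v2=False, v8=True, v5=True; an empty clause results — contradiction.
Every branch closes, so no satisfying assignment exists.

UNSATISFIABLE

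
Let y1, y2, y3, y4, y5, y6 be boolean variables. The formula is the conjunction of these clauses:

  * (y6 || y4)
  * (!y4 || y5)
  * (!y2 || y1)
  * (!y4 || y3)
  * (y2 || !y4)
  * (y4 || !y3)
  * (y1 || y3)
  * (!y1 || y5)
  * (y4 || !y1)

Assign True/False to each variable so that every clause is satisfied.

y5 occurs only positively in the remaining clauses — set y5 = True.
Pure literal: y6 appears only positively; assign y6 = True.
Set y1 = True and propagate.
  then y4 is forced to True.
  then y3 is forced to True.
  then y2 is forced to True.

y1=T  y2=T  y3=T  y4=T  y5=T  y6=T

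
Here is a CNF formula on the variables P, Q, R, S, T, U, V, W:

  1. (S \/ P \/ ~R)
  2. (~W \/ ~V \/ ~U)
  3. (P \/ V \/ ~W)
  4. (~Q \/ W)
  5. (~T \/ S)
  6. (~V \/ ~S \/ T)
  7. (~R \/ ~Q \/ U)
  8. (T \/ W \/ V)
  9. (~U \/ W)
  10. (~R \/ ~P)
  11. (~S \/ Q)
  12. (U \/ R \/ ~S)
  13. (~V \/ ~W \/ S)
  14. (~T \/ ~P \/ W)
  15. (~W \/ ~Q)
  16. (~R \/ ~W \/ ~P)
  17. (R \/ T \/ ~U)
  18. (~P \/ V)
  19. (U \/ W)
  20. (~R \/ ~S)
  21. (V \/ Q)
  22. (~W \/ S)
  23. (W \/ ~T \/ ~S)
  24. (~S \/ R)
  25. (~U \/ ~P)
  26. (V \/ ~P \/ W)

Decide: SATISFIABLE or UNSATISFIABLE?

W = True:
  propagation gives Q=False, S=False; an empty clause results — contradiction.
W = False:
  propagation gives Q=False, U=False; an empty clause results — contradiction.
Every branch closes, so no satisfying assignment exists.

UNSATISFIABLE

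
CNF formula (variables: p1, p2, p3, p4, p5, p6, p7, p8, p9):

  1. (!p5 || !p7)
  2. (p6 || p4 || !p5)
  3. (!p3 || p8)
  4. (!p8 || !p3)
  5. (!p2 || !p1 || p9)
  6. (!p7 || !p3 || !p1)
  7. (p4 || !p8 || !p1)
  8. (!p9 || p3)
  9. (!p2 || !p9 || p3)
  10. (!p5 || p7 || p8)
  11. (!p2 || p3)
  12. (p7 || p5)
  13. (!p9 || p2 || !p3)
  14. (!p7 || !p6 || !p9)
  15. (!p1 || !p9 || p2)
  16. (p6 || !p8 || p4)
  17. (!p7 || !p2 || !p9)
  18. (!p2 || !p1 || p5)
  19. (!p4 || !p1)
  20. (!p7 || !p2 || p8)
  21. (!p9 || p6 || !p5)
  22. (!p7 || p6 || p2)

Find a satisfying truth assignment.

p1 = F, p2 = F, p3 = F, p4 = F, p5 = F, p6 = T, p7 = T, p8 = T, p9 = F

Pure literal: p1 appears only negated; assign p1 = False.
Try p2 = False.
For the remaining variables, p3 = False, p4 = False, p5 = False, p6 = True, p7 = True, p8 = True, p9 = False works.
Every clause has at least one true literal under this assignment.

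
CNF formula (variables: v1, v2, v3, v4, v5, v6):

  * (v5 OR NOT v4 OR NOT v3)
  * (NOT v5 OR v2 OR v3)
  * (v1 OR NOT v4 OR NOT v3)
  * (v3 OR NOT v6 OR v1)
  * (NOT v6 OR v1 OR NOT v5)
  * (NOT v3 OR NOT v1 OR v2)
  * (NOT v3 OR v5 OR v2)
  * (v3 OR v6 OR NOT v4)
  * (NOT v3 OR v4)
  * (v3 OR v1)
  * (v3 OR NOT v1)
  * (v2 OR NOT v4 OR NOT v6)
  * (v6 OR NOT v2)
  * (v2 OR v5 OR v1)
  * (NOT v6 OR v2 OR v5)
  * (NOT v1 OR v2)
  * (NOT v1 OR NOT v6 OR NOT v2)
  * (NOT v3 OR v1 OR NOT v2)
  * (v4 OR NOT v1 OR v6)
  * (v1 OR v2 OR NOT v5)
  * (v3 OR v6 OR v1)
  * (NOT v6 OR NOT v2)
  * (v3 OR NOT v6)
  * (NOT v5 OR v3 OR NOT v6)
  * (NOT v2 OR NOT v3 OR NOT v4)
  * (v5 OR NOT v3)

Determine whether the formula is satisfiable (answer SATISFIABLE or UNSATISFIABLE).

v3 = True:
  propagation gives v4=True, v5=True, v1=True, v2=True; an empty clause results — contradiction.
v3 = False:
  propagation gives v1=True; an empty clause results — contradiction.
Every branch closes, so no satisfying assignment exists.

UNSATISFIABLE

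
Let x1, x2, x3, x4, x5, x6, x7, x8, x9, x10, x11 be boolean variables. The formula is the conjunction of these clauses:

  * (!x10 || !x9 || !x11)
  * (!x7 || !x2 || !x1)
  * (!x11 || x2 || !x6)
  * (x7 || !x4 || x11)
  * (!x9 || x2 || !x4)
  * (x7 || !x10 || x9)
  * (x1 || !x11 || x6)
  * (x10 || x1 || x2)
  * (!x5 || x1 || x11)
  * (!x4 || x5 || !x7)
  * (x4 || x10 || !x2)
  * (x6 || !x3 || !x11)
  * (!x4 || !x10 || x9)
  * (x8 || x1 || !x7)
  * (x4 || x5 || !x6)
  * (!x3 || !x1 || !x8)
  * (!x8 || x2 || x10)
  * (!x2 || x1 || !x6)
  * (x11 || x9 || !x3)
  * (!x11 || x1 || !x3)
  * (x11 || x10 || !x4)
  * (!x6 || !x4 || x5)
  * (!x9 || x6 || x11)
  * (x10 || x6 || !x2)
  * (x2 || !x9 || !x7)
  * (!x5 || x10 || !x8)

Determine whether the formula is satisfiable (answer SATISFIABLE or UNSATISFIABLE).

Pure literal: x3 appears only negated; assign x3 = False.
Try x1 = True.
For the remaining variables, x2 = False, x4 = False, x5 = False, x6 = False, x7 = True, x8 = False, x9 = False, x10 = False, x11 = True works.
So x1=T, x2=F, x3=F, x4=F, x5=F, x6=F, x7=T, x8=F, x9=F, x10=F, x11=T is a satisfying assignment.

SATISFIABLE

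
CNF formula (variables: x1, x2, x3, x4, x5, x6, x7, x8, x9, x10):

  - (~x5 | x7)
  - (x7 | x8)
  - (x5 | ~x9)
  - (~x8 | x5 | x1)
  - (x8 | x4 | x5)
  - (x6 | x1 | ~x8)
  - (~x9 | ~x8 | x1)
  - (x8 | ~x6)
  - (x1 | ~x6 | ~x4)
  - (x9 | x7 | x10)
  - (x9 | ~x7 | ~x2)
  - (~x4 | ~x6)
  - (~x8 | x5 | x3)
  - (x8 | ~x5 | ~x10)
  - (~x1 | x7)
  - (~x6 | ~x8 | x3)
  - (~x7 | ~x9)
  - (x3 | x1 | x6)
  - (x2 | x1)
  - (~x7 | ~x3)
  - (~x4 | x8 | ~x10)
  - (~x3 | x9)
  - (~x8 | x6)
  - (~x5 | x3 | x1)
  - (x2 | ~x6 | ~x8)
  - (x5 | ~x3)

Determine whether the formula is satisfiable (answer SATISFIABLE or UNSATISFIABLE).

SATISFIABLE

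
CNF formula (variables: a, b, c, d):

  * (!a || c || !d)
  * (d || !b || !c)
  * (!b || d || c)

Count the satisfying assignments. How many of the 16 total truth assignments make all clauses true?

Case analysis on c and d:
  c=T, d=T: remaining (a,b) ∈ {(F,F); (F,T); (T,F); (T,T)} — 4.
  c=T, d=F: remaining (a,b) ∈ {(F,F); (T,F)} — 2.
  c=F, d=T: remaining (a,b) ∈ {(F,F); (F,T)} — 2.
  c=F, d=F: remaining (a,b) ∈ {(F,F); (T,F)} — 2.
Total: 4 + 2 + 2 + 2 = 10.

10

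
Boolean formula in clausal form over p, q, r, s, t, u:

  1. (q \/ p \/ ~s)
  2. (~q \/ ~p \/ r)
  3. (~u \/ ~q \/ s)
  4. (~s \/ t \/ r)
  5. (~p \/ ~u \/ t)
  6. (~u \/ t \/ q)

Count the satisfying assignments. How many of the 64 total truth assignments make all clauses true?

32

Split on q, then p.
  q=1, p=1: 5 of the 16 assignments to (r,s,t,u) work.
  q=1, p=0: 10 of the 16 assignments to (r,s,t,u) work.
  q=0, p=1: 11 of the 16 assignments to (r,s,t,u) work.
  q=0, p=0: r free; 3 ways for (s,t,u) × 2^1 = 6.
Total: 5 + 10 + 11 + 6 = 32.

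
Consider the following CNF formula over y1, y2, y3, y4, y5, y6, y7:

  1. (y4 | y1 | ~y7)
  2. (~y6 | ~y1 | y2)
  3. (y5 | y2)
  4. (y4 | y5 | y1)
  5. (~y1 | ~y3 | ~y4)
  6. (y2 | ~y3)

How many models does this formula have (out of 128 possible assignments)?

54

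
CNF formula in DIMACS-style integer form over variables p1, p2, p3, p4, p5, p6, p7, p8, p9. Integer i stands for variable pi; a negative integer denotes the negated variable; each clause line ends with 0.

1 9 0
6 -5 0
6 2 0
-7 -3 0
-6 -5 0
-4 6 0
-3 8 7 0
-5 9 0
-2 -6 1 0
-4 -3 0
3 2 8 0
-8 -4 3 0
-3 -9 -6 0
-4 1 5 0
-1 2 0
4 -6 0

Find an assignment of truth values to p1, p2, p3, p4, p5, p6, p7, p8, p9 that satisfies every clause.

p1 = False, p2 = True, p3 = False, p4 = False, p5 = False, p6 = False, p7 = True, p8 = False, p9 = True

Try p1 = False.
  then p9 is forced to True.
Set p2 = True and propagate.
  then p6 is forced to False.
  then p5 is forced to False.
  then p4 is forced to False.
For the remaining variables, p3 = False, p7 = True, p8 = False works.
Every clause has at least one true literal under this assignment.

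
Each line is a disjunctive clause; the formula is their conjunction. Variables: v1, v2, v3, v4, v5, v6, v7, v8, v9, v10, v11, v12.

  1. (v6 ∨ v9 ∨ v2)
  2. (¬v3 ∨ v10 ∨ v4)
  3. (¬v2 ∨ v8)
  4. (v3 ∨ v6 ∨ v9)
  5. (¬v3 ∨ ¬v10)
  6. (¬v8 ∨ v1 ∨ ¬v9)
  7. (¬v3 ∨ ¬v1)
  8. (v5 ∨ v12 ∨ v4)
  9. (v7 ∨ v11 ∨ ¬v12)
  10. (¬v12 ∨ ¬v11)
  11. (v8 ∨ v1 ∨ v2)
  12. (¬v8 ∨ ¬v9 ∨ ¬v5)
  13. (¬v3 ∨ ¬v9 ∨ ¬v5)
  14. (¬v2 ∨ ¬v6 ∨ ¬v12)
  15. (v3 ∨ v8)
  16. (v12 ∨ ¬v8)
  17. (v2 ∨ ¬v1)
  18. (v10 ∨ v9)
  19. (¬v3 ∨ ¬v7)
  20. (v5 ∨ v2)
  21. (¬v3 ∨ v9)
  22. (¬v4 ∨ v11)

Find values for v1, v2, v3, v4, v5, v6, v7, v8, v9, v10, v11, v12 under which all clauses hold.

v1=F  v2=F  v3=F  v4=F  v5=T  v6=T  v7=T  v8=T  v9=F  v10=T  v11=F  v12=T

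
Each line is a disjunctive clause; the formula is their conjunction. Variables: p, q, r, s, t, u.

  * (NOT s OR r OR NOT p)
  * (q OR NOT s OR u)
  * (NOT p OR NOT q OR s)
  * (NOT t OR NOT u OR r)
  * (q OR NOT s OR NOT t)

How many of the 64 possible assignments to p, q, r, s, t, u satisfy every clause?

Case analysis on s and q:
  s=T, q=T: 11 of the 16 assignments to (p,r,t,u) work.
  s=T, q=F: remaining (p,r,t,u) ∈ {(F,F,F,T); (F,T,F,T); (T,T,F,T)} — 3.
  s=F, q=T: 7 of the 16 assignments to (p,r,t,u) work.
  s=F, q=F: p free; 7 ways for (r,t,u) × 2^1 = 14.
Total: 11 + 3 + 7 + 14 = 35.

35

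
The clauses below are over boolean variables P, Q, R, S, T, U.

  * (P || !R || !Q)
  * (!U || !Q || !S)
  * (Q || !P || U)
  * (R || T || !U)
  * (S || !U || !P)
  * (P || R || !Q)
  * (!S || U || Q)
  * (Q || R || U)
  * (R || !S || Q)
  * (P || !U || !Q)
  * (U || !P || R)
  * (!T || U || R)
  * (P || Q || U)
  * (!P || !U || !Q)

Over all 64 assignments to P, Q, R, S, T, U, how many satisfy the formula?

Split on U, then Q.
  U=1, Q=1: a clause becomes empty — 0.
  U=1, Q=0: 7 of the 16 assignments to (P,R,S,T) work.
  U=0, Q=1: remaining (P,R,S,T) ∈ {(1,1,0,0); (1,1,0,1); (1,1,1,0); (1,1,1,1)} — 4.
  U=0, Q=0: a clause becomes empty — 0.
Total: 0 + 7 + 4 + 0 = 11.

11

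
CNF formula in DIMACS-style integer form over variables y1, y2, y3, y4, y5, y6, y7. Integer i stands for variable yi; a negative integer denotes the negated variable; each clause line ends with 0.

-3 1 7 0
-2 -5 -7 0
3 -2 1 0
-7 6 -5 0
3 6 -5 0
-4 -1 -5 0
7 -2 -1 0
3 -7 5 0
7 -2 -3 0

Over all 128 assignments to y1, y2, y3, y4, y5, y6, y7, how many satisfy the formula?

39

Split on y7, then y3.
  y7=1, y3=1: 19 of the 32 assignments to (y1,y2,y4,y5,y6) work.
  y7=1, y3=0: remaining (y1,y2,y4,y5,y6) ∈ {(0,0,0,1,1); (0,0,1,1,1); (1,0,0,1,1)} — 3.
  y7=0, y3=1: y6 free; 3 ways for (y1,y2,y4,y5) × 2^1 = 6.
  y7=0, y3=0: 11 of the 32 assignments to (y1,y2,y4,y5,y6) work.
Total: 19 + 3 + 6 + 11 = 39.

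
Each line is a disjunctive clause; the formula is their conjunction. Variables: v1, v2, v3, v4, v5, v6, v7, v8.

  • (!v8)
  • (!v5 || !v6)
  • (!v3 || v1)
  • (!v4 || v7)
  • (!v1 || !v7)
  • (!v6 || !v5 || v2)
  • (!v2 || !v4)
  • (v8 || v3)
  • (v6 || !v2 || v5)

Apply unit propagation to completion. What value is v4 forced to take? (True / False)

False

(!v8) stands alone — v8 = False.
(v8 || v3): since v8 = False, the clause reduces to (v3). v3 = True.
In (!v3 || v1), !v3 is now false; v1 must hold, so v1 = True.
(!v7 || !v1): since v1 = True, the clause reduces to (!v7). v7 = False.
From (v7 || !v4) and v7 = False: v4 = False.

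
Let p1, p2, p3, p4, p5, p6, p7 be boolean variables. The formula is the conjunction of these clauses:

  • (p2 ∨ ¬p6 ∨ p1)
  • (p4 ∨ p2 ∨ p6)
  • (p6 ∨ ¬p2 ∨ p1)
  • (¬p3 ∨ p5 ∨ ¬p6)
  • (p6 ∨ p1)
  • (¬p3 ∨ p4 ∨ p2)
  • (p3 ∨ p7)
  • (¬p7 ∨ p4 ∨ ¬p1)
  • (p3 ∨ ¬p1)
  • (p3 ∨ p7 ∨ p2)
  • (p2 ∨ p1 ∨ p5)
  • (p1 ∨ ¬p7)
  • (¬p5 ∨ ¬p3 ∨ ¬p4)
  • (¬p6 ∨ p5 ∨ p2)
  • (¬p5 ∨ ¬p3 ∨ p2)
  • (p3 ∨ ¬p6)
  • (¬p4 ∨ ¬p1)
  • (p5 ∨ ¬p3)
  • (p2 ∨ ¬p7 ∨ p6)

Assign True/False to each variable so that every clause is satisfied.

p1 = F, p2 = T, p3 = T, p4 = F, p5 = T, p6 = T, p7 = F

Check each clause:
  1. (p1 ∨ ¬p6 ∨ p2) — p2 is true.
  2. (p4 ∨ p6 ∨ p2) — p2 is true.
  3. (p6 ∨ ¬p2 ∨ p1) — p6 is true.
  4. (¬p3 ∨ ¬p6 ∨ p5) — p5 is true.
  5. (p1 ∨ p6) — p6 is true.
  6. (p4 ∨ p2 ∨ ¬p3) — p2 is true.
  7. (p3 ∨ p7) — p3 is true.
  8. (¬p1 ∨ ¬p7 ∨ p4) — ¬p7 is true.
  9. (p3 ∨ ¬p1) — p3 is true.
  10. (p2 ∨ p7 ∨ p3) — p2 is true.
  11. (p1 ∨ p5 ∨ p2) — p2 is true.
  12. (p1 ∨ ¬p7) — ¬p7 is true.
  13. (¬p5 ∨ ¬p4 ∨ ¬p3) — ¬p4 is true.
  14. (p5 ∨ p2 ∨ ¬p6) — p2 is true.
  15. (¬p3 ∨ p2 ∨ ¬p5) — p2 is true.
  16. (p3 ∨ ¬p6) — p3 is true.
  17. (¬p1 ∨ ¬p4) — ¬p4 is true.
  18. (p5 ∨ ¬p3) — p5 is true.
  19. (¬p7 ∨ p2 ∨ p6) — ¬p7 is true.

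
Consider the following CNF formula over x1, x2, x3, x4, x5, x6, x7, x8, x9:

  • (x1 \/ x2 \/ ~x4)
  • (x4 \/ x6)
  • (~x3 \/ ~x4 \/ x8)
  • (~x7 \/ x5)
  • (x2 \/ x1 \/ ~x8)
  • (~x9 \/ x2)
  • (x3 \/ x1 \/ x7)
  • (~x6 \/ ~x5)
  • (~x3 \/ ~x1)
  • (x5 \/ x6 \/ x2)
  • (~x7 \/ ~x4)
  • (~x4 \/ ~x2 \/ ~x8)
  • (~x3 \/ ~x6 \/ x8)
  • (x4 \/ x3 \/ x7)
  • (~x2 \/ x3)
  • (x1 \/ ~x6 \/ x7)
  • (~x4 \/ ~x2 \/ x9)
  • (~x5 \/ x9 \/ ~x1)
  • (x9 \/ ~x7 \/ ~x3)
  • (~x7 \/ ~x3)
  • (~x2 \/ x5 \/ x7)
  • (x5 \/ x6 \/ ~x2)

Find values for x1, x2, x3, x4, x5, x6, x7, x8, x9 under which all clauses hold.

Try x1 = True.
  then x3 is forced to False.
  then x2 is forced to False.
  then x9 is forced to False.
  then x5 is forced to False.
  then x7 is forced to False.
  then x6 is forced to True.
  then x4 is forced to True.
x8 is now unconstrained; take x8 = False.
Every clause has at least one true literal under this assignment.

x1 = T  x2 = F  x3 = F  x4 = T  x5 = F  x6 = T  x7 = F  x8 = F  x9 = F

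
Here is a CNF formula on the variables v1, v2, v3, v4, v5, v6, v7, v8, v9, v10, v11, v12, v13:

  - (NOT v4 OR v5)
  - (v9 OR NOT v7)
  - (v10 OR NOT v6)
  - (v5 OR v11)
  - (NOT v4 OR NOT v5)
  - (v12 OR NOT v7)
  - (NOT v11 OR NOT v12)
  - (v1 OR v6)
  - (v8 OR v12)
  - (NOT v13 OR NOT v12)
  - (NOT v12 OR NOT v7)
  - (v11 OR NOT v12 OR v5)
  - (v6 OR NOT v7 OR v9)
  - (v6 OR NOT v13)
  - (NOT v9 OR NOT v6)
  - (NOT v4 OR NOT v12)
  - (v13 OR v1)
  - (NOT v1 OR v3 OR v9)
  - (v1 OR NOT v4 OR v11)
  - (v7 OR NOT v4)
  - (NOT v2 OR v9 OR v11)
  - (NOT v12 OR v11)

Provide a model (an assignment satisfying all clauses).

Pure literal: v2 appears only negated; assign v2 = False.
v3 occurs only positively in the remaining clauses — set v3 = True.
Set v1 = True and propagate.
Set v4 = False and propagate.
Branch on v5: take v5 = True.
The remaining clauses are satisfied by v6 = False, v7 = False, v8 = True, v9 = True, v10 = False, v11 = False, v12 = False, v13 = False.

v1=T, v2=F, v3=T, v4=F, v5=T, v6=F, v7=F, v8=T, v9=T, v10=F, v11=F, v12=F, v13=F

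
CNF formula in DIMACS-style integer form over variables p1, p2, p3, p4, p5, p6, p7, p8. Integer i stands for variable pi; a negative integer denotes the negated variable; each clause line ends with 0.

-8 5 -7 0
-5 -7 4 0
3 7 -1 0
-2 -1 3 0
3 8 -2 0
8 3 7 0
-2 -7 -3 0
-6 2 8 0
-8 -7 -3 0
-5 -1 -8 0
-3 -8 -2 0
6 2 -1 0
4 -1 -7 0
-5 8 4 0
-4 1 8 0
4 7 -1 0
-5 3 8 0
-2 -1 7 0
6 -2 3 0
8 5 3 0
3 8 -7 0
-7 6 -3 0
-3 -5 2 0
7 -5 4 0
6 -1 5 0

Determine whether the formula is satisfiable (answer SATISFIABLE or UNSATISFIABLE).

SATISFIABLE

Branch on p1: take p1 = False.
Try p2 = True.
Try p3 = False.
  then p8 is forced to True.
  then p6 is forced to True.
For the remaining variables, p4 = True, p5 = False, p7 = False works.
So p1=F, p2=T, p3=F, p4=T, p5=F, p6=T, p7=F, p8=T is a satisfying assignment.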